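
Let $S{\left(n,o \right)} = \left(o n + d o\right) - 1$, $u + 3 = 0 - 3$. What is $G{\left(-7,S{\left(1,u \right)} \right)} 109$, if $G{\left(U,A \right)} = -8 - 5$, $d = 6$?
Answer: $-1417$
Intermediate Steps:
$u = -6$ ($u = -3 + \left(0 - 3\right) = -3 - 3 = -6$)
$S{\left(n,o \right)} = -1 + 6 o + n o$ ($S{\left(n,o \right)} = \left(o n + 6 o\right) - 1 = \left(n o + 6 o\right) - 1 = \left(6 o + n o\right) - 1 = -1 + 6 o + n o$)
$G{\left(U,A \right)} = -13$ ($G{\left(U,A \right)} = -8 - 5 = -13$)
$G{\left(-7,S{\left(1,u \right)} \right)} 109 = \left(-13\right) 109 = -1417$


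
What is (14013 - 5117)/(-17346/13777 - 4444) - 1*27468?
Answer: -841163495252/30621167 ≈ -27470.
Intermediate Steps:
(14013 - 5117)/(-17346/13777 - 4444) - 1*27468 = 8896/(-17346*1/13777 - 4444) - 27468 = 8896/(-17346/13777 - 4444) - 27468 = 8896/(-61242334/13777) - 27468 = 8896*(-13777/61242334) - 27468 = -61280096/30621167 - 27468 = -841163495252/30621167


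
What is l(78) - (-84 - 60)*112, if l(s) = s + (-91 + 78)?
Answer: 16193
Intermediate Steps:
l(s) = -13 + s (l(s) = s - 13 = -13 + s)
l(78) - (-84 - 60)*112 = (-13 + 78) - (-84 - 60)*112 = 65 - (-144)*112 = 65 - 1*(-16128) = 65 + 16128 = 16193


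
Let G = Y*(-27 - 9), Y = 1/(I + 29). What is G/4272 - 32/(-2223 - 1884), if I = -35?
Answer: 26891/2924184 ≈ 0.0091961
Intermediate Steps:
Y = -⅙ (Y = 1/(-35 + 29) = 1/(-6) = -⅙ ≈ -0.16667)
G = 6 (G = -(-27 - 9)/6 = -⅙*(-36) = 6)
G/4272 - 32/(-2223 - 1884) = 6/4272 - 32/(-2223 - 1884) = 6*(1/4272) - 32/(-4107) = 1/712 - 32*(-1/4107) = 1/712 + 32/4107 = 26891/2924184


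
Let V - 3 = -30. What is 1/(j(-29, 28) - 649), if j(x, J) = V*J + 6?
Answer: -1/1399 ≈ -0.00071480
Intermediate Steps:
V = -27 (V = 3 - 30 = -27)
j(x, J) = 6 - 27*J (j(x, J) = -27*J + 6 = 6 - 27*J)
1/(j(-29, 28) - 649) = 1/((6 - 27*28) - 649) = 1/((6 - 756) - 649) = 1/(-750 - 649) = 1/(-1399) = -1/1399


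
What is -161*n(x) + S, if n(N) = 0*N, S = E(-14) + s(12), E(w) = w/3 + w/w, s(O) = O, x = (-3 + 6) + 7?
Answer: 25/3 ≈ 8.3333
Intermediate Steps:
x = 10 (x = 3 + 7 = 10)
E(w) = 1 + w/3 (E(w) = w*(1/3) + 1 = w/3 + 1 = 1 + w/3)
S = 25/3 (S = (1 + (1/3)*(-14)) + 12 = (1 - 14/3) + 12 = -11/3 + 12 = 25/3 ≈ 8.3333)
n(N) = 0
-161*n(x) + S = -161*0 + 25/3 = 0 + 25/3 = 25/3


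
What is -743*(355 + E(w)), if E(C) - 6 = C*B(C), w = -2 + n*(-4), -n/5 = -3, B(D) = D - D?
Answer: -268223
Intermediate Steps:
B(D) = 0
n = 15 (n = -5*(-3) = 15)
w = -62 (w = -2 + 15*(-4) = -2 - 60 = -62)
E(C) = 6 (E(C) = 6 + C*0 = 6 + 0 = 6)
-743*(355 + E(w)) = -743*(355 + 6) = -743*361 = -268223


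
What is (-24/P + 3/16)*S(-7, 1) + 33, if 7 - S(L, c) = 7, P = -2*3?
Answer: 33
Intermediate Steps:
P = -6
S(L, c) = 0 (S(L, c) = 7 - 1*7 = 7 - 7 = 0)
(-24/P + 3/16)*S(-7, 1) + 33 = (-24/(-6) + 3/16)*0 + 33 = (-24*(-⅙) + 3*(1/16))*0 + 33 = (4 + 3/16)*0 + 33 = (67/16)*0 + 33 = 0 + 33 = 33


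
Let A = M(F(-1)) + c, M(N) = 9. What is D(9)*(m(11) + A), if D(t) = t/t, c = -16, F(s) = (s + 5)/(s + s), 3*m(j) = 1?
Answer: -20/3 ≈ -6.6667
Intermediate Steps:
m(j) = ⅓ (m(j) = (⅓)*1 = ⅓)
F(s) = (5 + s)/(2*s) (F(s) = (5 + s)/((2*s)) = (5 + s)*(1/(2*s)) = (5 + s)/(2*s))
D(t) = 1
A = -7 (A = 9 - 16 = -7)
D(9)*(m(11) + A) = 1*(⅓ - 7) = 1*(-20/3) = -20/3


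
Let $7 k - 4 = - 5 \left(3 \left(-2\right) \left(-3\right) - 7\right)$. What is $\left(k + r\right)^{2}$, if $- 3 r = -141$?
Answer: $\frac{77284}{49} \approx 1577.2$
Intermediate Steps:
$r = 47$ ($r = \left(- \frac{1}{3}\right) \left(-141\right) = 47$)
$k = - \frac{51}{7}$ ($k = \frac{4}{7} + \frac{\left(-5\right) \left(3 \left(-2\right) \left(-3\right) - 7\right)}{7} = \frac{4}{7} + \frac{\left(-5\right) \left(\left(-6\right) \left(-3\right) - 7\right)}{7} = \frac{4}{7} + \frac{\left(-5\right) \left(18 - 7\right)}{7} = \frac{4}{7} + \frac{\left(-5\right) 11}{7} = \frac{4}{7} + \frac{1}{7} \left(-55\right) = \frac{4}{7} - \frac{55}{7} = - \frac{51}{7} \approx -7.2857$)
$\left(k + r\right)^{2} = \left(- \frac{51}{7} + 47\right)^{2} = \left(\frac{278}{7}\right)^{2} = \frac{77284}{49}$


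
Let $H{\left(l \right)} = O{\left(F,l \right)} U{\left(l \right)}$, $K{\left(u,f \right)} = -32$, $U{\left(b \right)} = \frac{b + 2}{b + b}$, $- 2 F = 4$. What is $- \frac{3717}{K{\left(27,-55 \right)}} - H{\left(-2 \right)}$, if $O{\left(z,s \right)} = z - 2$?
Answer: $\frac{3717}{32} \approx 116.16$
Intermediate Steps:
$F = -2$ ($F = \left(- \frac{1}{2}\right) 4 = -2$)
$O{\left(z,s \right)} = -2 + z$
$U{\left(b \right)} = \frac{2 + b}{2 b}$
$H{\left(l \right)} = - \frac{2 \left(2 + l\right)}{l}$ ($H{\left(l \right)} = \left(-2 - 2\right) \frac{2 + l}{2 l} = - 4 \frac{2 + l}{2 l} = - \frac{2 \left(2 + l\right)}{l}$)
$- \frac{3717}{K{\left(27,-55 \right)}} - H{\left(-2 \right)} = - \frac{3717}{-32} - \left(-2 - \frac{4}{-2}\right) = \left(-3717\right) \left(- \frac{1}{32}\right) - \left(-2 - -2\right) = \frac{3717}{32} - \left(-2 + 2\right) = \frac{3717}{32} - 0 = \frac{3717}{32} + 0 = \frac{3717}{32}$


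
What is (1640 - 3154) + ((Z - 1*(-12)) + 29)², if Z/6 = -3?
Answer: -985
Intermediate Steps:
Z = -18 (Z = 6*(-3) = -18)
(1640 - 3154) + ((Z - 1*(-12)) + 29)² = (1640 - 3154) + ((-18 - 1*(-12)) + 29)² = -1514 + ((-18 + 12) + 29)² = -1514 + (-6 + 29)² = -1514 + 23² = -1514 + 529 = -985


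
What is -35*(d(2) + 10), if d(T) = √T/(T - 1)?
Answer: -350 - 35*√2 ≈ -399.50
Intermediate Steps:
d(T) = √T/(-1 + T)
-35*(d(2) + 10) = -35*(√2/(-1 + 2) + 10) = -35*(√2/1 + 10) = -35*(√2*1 + 10) = -35*(√2 + 10) = -35*(10 + √2) = -350 - 35*√2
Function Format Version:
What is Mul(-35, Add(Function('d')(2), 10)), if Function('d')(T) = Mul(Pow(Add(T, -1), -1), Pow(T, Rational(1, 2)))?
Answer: Add(-350, Mul(-35, Pow(2, Rational(1, 2)))) ≈ -399.50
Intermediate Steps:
Function('d')(T) = Mul(Pow(T, Rational(1, 2)), Pow(Add(-1, T), -1)) (Function('d')(T) = Mul(Pow(Add(-1, T), -1), Pow(T, Rational(1, 2))) = Mul(Pow(T, Rational(1, 2)), Pow(Add(-1, T), -1)))
Mul(-35, Add(Function('d')(2), 10)) = Mul(-35, Add(Mul(Pow(2, Rational(1, 2)), Pow(Add(-1, 2), -1)), 10)) = Mul(-35, Add(Mul(Pow(2, Rational(1, 2)), Pow(1, -1)), 10)) = Mul(-35, Add(Mul(Pow(2, Rational(1, 2)), 1), 10)) = Mul(-35, Add(Pow(2, Rational(1, 2)), 10)) = Mul(-35, Add(10, Pow(2, Rational(1, 2)))) = Add(-350, Mul(-35, Pow(2, Rational(1, 2))))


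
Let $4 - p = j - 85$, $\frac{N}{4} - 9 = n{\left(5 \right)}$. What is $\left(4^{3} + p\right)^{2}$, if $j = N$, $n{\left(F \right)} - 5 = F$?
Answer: $5929$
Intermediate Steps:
$n{\left(F \right)} = 5 + F$
$N = 76$ ($N = 36 + 4 \left(5 + 5\right) = 36 + 4 \cdot 10 = 36 + 40 = 76$)
$j = 76$
$p = 13$ ($p = 4 - \left(76 - 85\right) = 4 - -9 = 4 + 9 = 13$)
$\left(4^{3} + p\right)^{2} = \left(4^{3} + 13\right)^{2} = \left(64 + 13\right)^{2} = 77^{2} = 5929$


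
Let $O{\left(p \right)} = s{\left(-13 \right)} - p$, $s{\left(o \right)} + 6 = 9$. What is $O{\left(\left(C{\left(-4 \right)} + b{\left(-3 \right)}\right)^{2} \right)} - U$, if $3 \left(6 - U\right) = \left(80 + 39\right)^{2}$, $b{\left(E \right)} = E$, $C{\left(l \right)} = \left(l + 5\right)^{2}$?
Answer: $\frac{14140}{3} \approx 4713.3$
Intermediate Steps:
$C{\left(l \right)} = \left(5 + l\right)^{2}$
$s{\left(o \right)} = 3$ ($s{\left(o \right)} = -6 + 9 = 3$)
$O{\left(p \right)} = 3 - p$
$U = - \frac{14143}{3}$ ($U = 6 - \frac{\left(80 + 39\right)^{2}}{3} = 6 - \frac{119^{2}}{3} = 6 - \frac{14161}{3} = - \frac{14143}{3} \approx -4714.3$)
$O{\left(\left(C{\left(-4 \right)} + b{\left(-3 \right)}\right)^{2} \right)} - U = \left(3 - \left(\left(5 - 4\right)^{2} - 3\right)^{2}\right) - - \frac{14143}{3} = \left(3 - \left(1^{2} - 3\right)^{2}\right) + \frac{14143}{3} = \left(3 - \left(1 - 3\right)^{2}\right) + \frac{14143}{3} = \left(3 - \left(-2\right)^{2}\right) + \frac{14143}{3} = \left(3 - 4\right) + \frac{14143}{3} = -1 + \frac{14143}{3} = \frac{14140}{3}$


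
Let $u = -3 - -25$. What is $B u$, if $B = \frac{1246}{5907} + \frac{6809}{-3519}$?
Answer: $- \frac{23890726}{629901} \approx -37.928$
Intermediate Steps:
$u = 22$ ($u = -3 + 25 = 22$)
$B = - \frac{11945363}{6928911}$ ($B = 1246 \cdot \frac{1}{5907} + 6809 \left(- \frac{1}{3519}\right) = \frac{1246}{5907} - \frac{6809}{3519} = - \frac{11945363}{6928911} \approx -1.724$)
$B u = \left(- \frac{11945363}{6928911}\right) 22 = - \frac{23890726}{629901}$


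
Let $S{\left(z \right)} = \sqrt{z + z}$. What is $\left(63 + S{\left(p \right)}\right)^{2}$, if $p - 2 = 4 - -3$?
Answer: $3987 + 378 \sqrt{2} \approx 4521.6$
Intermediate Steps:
$p = 9$ ($p = 2 + \left(4 - -3\right) = 2 + \left(4 + 3\right) = 2 + 7 = 9$)
$S{\left(z \right)} = \sqrt{2} \sqrt{z}$ ($S{\left(z \right)} = \sqrt{2 z} = \sqrt{2} \sqrt{z}$)
$\left(63 + S{\left(p \right)}\right)^{2} = \left(63 + \sqrt{2} \sqrt{9}\right)^{2} = \left(63 + \sqrt{2} \cdot 3\right)^{2} = \left(63 + 3 \sqrt{2}\right)^{2}$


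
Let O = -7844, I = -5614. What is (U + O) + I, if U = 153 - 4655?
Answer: -17960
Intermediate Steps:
U = -4502
(U + O) + I = (-4502 - 7844) - 5614 = -12346 - 5614 = -17960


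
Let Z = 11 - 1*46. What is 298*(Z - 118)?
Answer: -45594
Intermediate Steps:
Z = -35 (Z = 11 - 46 = -35)
298*(Z - 118) = 298*(-35 - 118) = 298*(-153) = -45594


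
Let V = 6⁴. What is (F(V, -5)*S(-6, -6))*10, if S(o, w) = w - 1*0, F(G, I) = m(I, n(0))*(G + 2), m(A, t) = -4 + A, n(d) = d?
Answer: 700920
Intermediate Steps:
V = 1296
F(G, I) = (-4 + I)*(2 + G) (F(G, I) = (-4 + I)*(G + 2) = (-4 + I)*(2 + G))
S(o, w) = w (S(o, w) = w + 0 = w)
(F(V, -5)*S(-6, -6))*10 = (((-4 - 5)*(2 + 1296))*(-6))*10 = (-9*1298*(-6))*10 = -11682*(-6)*10 = 70092*10 = 700920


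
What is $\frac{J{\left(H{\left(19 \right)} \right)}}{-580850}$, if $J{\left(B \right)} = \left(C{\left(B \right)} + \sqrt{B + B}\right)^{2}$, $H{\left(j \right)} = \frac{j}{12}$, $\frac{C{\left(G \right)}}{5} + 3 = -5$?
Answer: $- \frac{9619}{3485100} + \frac{4 \sqrt{114}}{174255} \approx -0.0025149$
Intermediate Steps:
$C{\left(G \right)} = -40$ ($C{\left(G \right)} = -15 + 5 \left(-5\right) = -15 - 25 = -40$)
$H{\left(j \right)} = \frac{j}{12}$ ($H{\left(j \right)} = j \frac{1}{12} = \frac{j}{12}$)
$J{\left(B \right)} = \left(-40 + \sqrt{2} \sqrt{B}\right)^{2}$ ($J{\left(B \right)} = \left(-40 + \sqrt{B + B}\right)^{2} = \left(-40 + \sqrt{2 B}\right)^{2} = \left(-40 + \sqrt{2} \sqrt{B}\right)^{2}$)
$\frac{J{\left(H{\left(19 \right)} \right)}}{-580850} = \frac{\left(-40 + \sqrt{2} \sqrt{\frac{1}{12} \cdot 19}\right)^{2}}{-580850} = \left(-40 + \sqrt{2} \sqrt{\frac{19}{12}}\right)^{2} \left(- \frac{1}{580850}\right) = \left(-40 + \sqrt{2} \frac{\sqrt{57}}{6}\right)^{2} \left(- \frac{1}{580850}\right) = \left(-40 + \frac{\sqrt{114}}{6}\right)^{2} \left(- \frac{1}{580850}\right) = - \frac{\left(-40 + \frac{\sqrt{114}}{6}\right)^{2}}{580850}$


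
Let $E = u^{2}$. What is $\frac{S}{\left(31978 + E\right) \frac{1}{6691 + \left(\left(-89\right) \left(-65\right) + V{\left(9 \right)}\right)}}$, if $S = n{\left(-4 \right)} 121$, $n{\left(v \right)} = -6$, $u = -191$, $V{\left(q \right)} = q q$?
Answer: $- \frac{9116382}{68459} \approx -133.17$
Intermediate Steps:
$V{\left(q \right)} = q^{2}$
$E = 36481$ ($E = \left(-191\right)^{2} = 36481$)
$S = -726$ ($S = \left(-6\right) 121 = -726$)
$\frac{S}{\left(31978 + E\right) \frac{1}{6691 + \left(\left(-89\right) \left(-65\right) + V{\left(9 \right)}\right)}} = - \frac{726}{\left(31978 + 36481\right) \frac{1}{6691 + \left(\left(-89\right) \left(-65\right) + 9^{2}\right)}} = - \frac{726}{68459 \frac{1}{6691 + \left(5785 + 81\right)}} = - \frac{726}{68459 \frac{1}{6691 + 5866}} = - \frac{726}{68459 \cdot \frac{1}{12557}} = - \frac{726}{\frac{68459}{12557}} = \left(-726\right) \frac{12557}{68459} = - \frac{9116382}{68459}$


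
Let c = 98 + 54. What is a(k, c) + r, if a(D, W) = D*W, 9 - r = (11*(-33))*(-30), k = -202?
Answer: -41585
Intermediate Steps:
c = 152
r = -10881 (r = 9 - 11*(-33)*(-30) = 9 - (-363)*(-30) = 9 - 1*10890 = 9 - 10890 = -10881)
a(k, c) + r = -202*152 - 10881 = -30704 - 10881 = -41585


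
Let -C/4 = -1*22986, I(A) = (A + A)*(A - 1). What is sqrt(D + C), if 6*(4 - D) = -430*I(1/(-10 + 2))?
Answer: sqrt(5885962)/8 ≈ 303.26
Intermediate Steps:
I(A) = 2*A*(-1 + A) (I(A) = (2*A)*(-1 + A) = 2*A*(-1 + A))
C = 91944 (C = -(-4)*22986 = -4*(-22986) = 91944)
D = 773/32 (D = 4 - (-215)*2*(-1 + 1/(-10 + 2))/(-10 + 2)/3 = 4 - (-215)*2*(-1 + 1/(-8))/(-8)/3 = 4 - (-215)*2*(-1/8)*(-1 - 1/8)/3 = 4 - (-215)*2*(-1/8)*(-9/8)/3 = 4 - (-215)*9/(3*32) = 4 - 1/6*(-1935/16) = 4 + 645/32 = 773/32 ≈ 24.156)
sqrt(D + C) = sqrt(773/32 + 91944) = sqrt(2942981/32) = sqrt(5885962)/8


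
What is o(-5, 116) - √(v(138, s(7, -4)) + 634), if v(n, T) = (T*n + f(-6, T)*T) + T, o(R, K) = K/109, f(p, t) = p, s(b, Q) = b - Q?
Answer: 116/109 - 3*√233 ≈ -44.729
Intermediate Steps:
o(R, K) = K/109 (o(R, K) = K*(1/109) = K/109)
v(n, T) = -5*T + T*n (v(n, T) = (T*n - 6*T) + T = (-6*T + T*n) + T = -5*T + T*n)
o(-5, 116) - √(v(138, s(7, -4)) + 634) = (1/109)*116 - √((7 - 1*(-4))*(-5 + 138) + 634) = 116/109 - √((7 + 4)*133 + 634) = 116/109 - √(11*133 + 634) = 116/109 - √(1463 + 634) = 116/109 - √2097 = 116/109 - 3*√233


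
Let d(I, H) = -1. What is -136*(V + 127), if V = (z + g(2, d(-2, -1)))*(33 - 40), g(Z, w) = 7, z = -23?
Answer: -32504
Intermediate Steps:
V = 112 (V = (-23 + 7)*(33 - 40) = -16*(-7) = 112)
-136*(V + 127) = -136*(112 + 127) = -136*239 = -32504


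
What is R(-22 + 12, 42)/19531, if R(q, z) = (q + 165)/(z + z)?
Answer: 155/1640604 ≈ 9.4477e-5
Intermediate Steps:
R(q, z) = (165 + q)/(2*z) (R(q, z) = (165 + q)/((2*z)) = (165 + q)*(1/(2*z)) = (165 + q)/(2*z))
R(-22 + 12, 42)/19531 = ((½)*(165 + (-22 + 12))/42)/19531 = ((½)*(1/42)*(165 - 10))*(1/19531) = ((½)*(1/42)*155)*(1/19531) = (155/84)*(1/19531) = 155/1640604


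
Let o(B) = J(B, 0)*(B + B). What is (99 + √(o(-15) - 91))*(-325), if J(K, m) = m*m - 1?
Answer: -32175 - 325*I*√61 ≈ -32175.0 - 2538.3*I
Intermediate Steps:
J(K, m) = -1 + m² (J(K, m) = m² - 1 = -1 + m²)
o(B) = -2*B (o(B) = (-1 + 0²)*(B + B) = (-1 + 0)*(2*B) = -2*B)
(99 + √(o(-15) - 91))*(-325) = (99 + √(-2*(-15) - 91))*(-325) = (99 + √(30 - 91))*(-325) = (99 + √(-61))*(-325) = (99 + I*√61)*(-325) = -32175 - 325*I*√61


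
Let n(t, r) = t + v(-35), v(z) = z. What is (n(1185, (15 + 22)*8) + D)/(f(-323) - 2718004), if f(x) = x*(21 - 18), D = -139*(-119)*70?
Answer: -1159020/2718973 ≈ -0.42627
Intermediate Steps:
D = 1157870 (D = 16541*70 = 1157870)
f(x) = 3*x (f(x) = x*3 = 3*x)
n(t, r) = -35 + t (n(t, r) = t - 35 = -35 + t)
(n(1185, (15 + 22)*8) + D)/(f(-323) - 2718004) = ((-35 + 1185) + 1157870)/(3*(-323) - 2718004) = (1150 + 1157870)/(-969 - 2718004) = 1159020/(-2718973) = 1159020*(-1/2718973) = -1159020/2718973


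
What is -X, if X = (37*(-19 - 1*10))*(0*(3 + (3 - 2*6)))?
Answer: 0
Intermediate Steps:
X = 0 (X = (37*(-19 - 10))*(0*(3 + (3 - 12))) = (37*(-29))*(0*(3 - 9)) = -0*(-6) = -1073*0 = 0)
-X = -1*0 = 0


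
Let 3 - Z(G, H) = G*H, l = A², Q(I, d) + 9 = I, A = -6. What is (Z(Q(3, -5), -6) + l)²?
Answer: 9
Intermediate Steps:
Q(I, d) = -9 + I
l = 36 (l = (-6)² = 36)
Z(G, H) = 3 - G*H
(Z(Q(3, -5), -6) + l)² = ((3 - 1*(-9 + 3)*(-6)) + 36)² = ((3 - 1*(-6)*(-6)) + 36)² = ((3 - 36) + 36)² = (-33 + 36)² = 3² = 9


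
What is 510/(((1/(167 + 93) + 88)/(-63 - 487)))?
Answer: -24310000/7627 ≈ -3187.4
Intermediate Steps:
510/(((1/(167 + 93) + 88)/(-63 - 487))) = 510/(((1/260 + 88)/(-550))) = 510/(((1/260 + 88)*(-1/550))) = 510/(((22881/260)*(-1/550))) = 510/(-22881/143000) = 510*(-143000/22881) = -24310000/7627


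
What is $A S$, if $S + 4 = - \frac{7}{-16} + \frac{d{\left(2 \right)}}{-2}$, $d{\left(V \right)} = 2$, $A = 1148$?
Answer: $- \frac{20951}{4} \approx -5237.8$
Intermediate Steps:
$S = - \frac{73}{16}$ ($S = -4 + \left(- \frac{7}{-16} + \frac{2}{-2}\right) = -4 + \left(\left(-7\right) \left(- \frac{1}{16}\right) + 2 \left(- \frac{1}{2}\right)\right) = -4 + \left(\frac{7}{16} - 1\right) = -4 - \frac{9}{16} = - \frac{73}{16} \approx -4.5625$)
$A S = 1148 \left(- \frac{73}{16}\right) = - \frac{20951}{4}$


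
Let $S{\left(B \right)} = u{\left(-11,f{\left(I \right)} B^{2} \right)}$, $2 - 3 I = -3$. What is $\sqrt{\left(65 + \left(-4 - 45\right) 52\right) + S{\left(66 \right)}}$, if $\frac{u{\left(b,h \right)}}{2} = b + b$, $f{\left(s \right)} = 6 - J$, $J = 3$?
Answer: $19 i \sqrt{7} \approx 50.269 i$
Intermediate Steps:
$I = \frac{5}{3}$ ($I = \frac{2}{3} - -1 = \frac{2}{3} + 1 = \frac{5}{3} \approx 1.6667$)
$f{\left(s \right)} = 3$ ($f{\left(s \right)} = 6 - 3 = 3$)
$u{\left(b,h \right)} = 4 b$ ($u{\left(b,h \right)} = 2 \left(b + b\right) = 2 \cdot 2 b = 4 b$)
$S{\left(B \right)} = -44$ ($S{\left(B \right)} = 4 \left(-11\right) = -44$)
$\sqrt{\left(65 + \left(-4 - 45\right) 52\right) + S{\left(66 \right)}} = \sqrt{\left(65 + \left(-4 - 45\right) 52\right) - 44} = \sqrt{\left(65 - 2548\right) - 44} = \sqrt{-2483 - 44} = \sqrt{-2527} = 19 i \sqrt{7}$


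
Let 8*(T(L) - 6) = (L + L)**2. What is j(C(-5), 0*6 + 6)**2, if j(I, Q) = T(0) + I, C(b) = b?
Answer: 1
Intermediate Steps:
T(L) = 6 + L**2/2 (T(L) = 6 + (L + L)**2/8 = 6 + (2*L)**2/8 = 6 + (4*L**2)/8 = 6 + L**2/2)
j(I, Q) = 6 + I (j(I, Q) = (6 + (1/2)*0**2) + I = (6 + (1/2)*0) + I = (6 + 0) + I = 6 + I)
j(C(-5), 0*6 + 6)**2 = (6 - 5)**2 = 1**2 = 1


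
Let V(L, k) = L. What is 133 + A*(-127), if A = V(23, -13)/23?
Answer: 6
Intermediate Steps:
A = 1 (A = 23/23 = 23*(1/23) = 1)
133 + A*(-127) = 133 + 1*(-127) = 133 - 127 = 6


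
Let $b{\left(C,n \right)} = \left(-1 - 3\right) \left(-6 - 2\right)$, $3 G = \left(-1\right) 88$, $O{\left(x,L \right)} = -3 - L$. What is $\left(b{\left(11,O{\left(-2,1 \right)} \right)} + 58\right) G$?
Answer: $-2640$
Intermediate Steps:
$G = - \frac{88}{3}$ ($G = \frac{\left(-1\right) 88}{3} = \frac{1}{3} \left(-88\right) = - \frac{88}{3} \approx -29.333$)
$b{\left(C,n \right)} = 32$ ($b{\left(C,n \right)} = \left(-4\right) \left(-8\right) = 32$)
$\left(b{\left(11,O{\left(-2,1 \right)} \right)} + 58\right) G = \left(32 + 58\right) \left(- \frac{88}{3}\right) = 90 \left(- \frac{88}{3}\right) = -2640$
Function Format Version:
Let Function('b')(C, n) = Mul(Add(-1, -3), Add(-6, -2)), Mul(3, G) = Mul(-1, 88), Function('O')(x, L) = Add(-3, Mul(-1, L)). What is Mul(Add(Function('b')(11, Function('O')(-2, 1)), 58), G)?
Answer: -2640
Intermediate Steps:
G = Rational(-88, 3) (G = Mul(Rational(1, 3), Mul(-1, 88)) = Mul(Rational(1, 3), -88) = Rational(-88, 3) ≈ -29.333)
Function('b')(C, n) = 32 (Function('b')(C, n) = Mul(-4, -8) = 32)
Mul(Add(Function('b')(11, Function('O')(-2, 1)), 58), G) = Mul(Add(32, 58), Rational(-88, 3)) = Mul(90, Rational(-88, 3)) = -2640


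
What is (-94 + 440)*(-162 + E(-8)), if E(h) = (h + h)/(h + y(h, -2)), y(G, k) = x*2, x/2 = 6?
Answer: -56398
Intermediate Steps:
x = 12 (x = 2*6 = 12)
y(G, k) = 24 (y(G, k) = 12*2 = 24)
E(h) = 2*h/(24 + h) (E(h) = (h + h)/(h + 24) = (2*h)/(24 + h) = 2*h/(24 + h))
(-94 + 440)*(-162 + E(-8)) = (-94 + 440)*(-162 + 2*(-8)/(24 - 8)) = 346*(-162 + 2*(-8)/16) = 346*(-162 + 2*(-8)*(1/16)) = 346*(-162 - 1) = 346*(-163) = -56398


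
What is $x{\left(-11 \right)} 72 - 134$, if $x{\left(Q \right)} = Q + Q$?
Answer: $-1718$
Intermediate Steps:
$x{\left(Q \right)} = 2 Q$
$x{\left(-11 \right)} 72 - 134 = 2 \left(-11\right) 72 - 134 = \left(-22\right) 72 - 134 = -1584 - 134 = -1718$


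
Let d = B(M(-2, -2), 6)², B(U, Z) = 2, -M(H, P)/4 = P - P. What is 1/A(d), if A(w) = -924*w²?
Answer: -1/14784 ≈ -6.7641e-5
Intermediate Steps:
M(H, P) = 0 (M(H, P) = -4*(P - P) = -4*0 = 0)
d = 4 (d = 2² = 4)
1/A(d) = 1/(-924*4²) = 1/(-924*16) = 1/(-14784) = -1/14784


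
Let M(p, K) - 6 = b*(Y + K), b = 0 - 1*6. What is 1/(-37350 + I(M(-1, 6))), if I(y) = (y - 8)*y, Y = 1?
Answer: -1/35766 ≈ -2.7960e-5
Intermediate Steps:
b = -6 (b = 0 - 6 = -6)
M(p, K) = -6*K (M(p, K) = 6 - 6*(1 + K) = 6 + (-6 - 6*K) = -6*K)
I(y) = y*(-8 + y) (I(y) = (-8 + y)*y = y*(-8 + y))
1/(-37350 + I(M(-1, 6))) = 1/(-37350 + (-6*6)*(-8 - 6*6)) = 1/(-37350 - 36*(-8 - 36)) = 1/(-37350 - 36*(-44)) = 1/(-37350 + 1584) = 1/(-35766) = -1/35766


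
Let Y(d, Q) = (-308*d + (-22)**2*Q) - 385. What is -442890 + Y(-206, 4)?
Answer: -377891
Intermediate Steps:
Y(d, Q) = -385 - 308*d + 484*Q (Y(d, Q) = (-308*d + 484*Q) - 385 = -385 - 308*d + 484*Q)
-442890 + Y(-206, 4) = -442890 + (-385 - 308*(-206) + 484*4) = -442890 + (-385 + 63448 + 1936) = -442890 + 64999 = -377891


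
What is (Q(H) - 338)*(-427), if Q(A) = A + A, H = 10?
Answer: 135786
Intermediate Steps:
Q(A) = 2*A
(Q(H) - 338)*(-427) = (2*10 - 338)*(-427) = (20 - 338)*(-427) = -318*(-427) = 135786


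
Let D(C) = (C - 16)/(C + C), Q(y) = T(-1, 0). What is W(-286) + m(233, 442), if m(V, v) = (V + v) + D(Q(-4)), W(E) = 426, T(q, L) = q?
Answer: 2219/2 ≈ 1109.5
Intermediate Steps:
Q(y) = -1
D(C) = (-16 + C)/(2*C) (D(C) = (-16 + C)/((2*C)) = (-16 + C)*(1/(2*C)) = (-16 + C)/(2*C))
m(V, v) = 17/2 + V + v (m(V, v) = (V + v) + (½)*(-16 - 1)/(-1) = (V + v) + (½)*(-1)*(-17) = (V + v) + 17/2 = 17/2 + V + v)
W(-286) + m(233, 442) = 426 + (17/2 + 233 + 442) = 426 + 1367/2 = 2219/2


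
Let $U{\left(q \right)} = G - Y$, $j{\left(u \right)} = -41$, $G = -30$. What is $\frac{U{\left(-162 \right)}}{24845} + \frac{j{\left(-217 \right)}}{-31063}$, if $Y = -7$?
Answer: $\frac{304196}{771760235} \approx 0.00039416$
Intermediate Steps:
$U{\left(q \right)} = -23$ ($U{\left(q \right)} = -30 - -7 = -30 + 7 = -23$)
$\frac{U{\left(-162 \right)}}{24845} + \frac{j{\left(-217 \right)}}{-31063} = - \frac{23}{24845} - \frac{41}{-31063} = \left(-23\right) \frac{1}{24845} - - \frac{41}{31063} = - \frac{23}{24845} + \frac{41}{31063} = \frac{304196}{771760235}$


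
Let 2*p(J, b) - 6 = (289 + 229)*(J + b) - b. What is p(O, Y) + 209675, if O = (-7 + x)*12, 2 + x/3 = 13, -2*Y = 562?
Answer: 435695/2 ≈ 2.1785e+5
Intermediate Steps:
Y = -281 (Y = -1/2*562 = -281)
x = 33 (x = -6 + 3*13 = -6 + 39 = 33)
O = 312 (O = (-7 + 33)*12 = 26*12 = 312)
p(J, b) = 3 + 259*J + 517*b/2 (p(J, b) = 3 + ((289 + 229)*(J + b) - b)/2 = 3 + (518*(J + b) - b)/2 = 3 + ((518*J + 518*b) - b)/2 = 3 + (517*b + 518*J)/2 = 3 + (259*J + 517*b/2) = 3 + 259*J + 517*b/2)
p(O, Y) + 209675 = (3 + 259*312 + (517/2)*(-281)) + 209675 = (3 + 80808 - 145277/2) + 209675 = 16345/2 + 209675 = 435695/2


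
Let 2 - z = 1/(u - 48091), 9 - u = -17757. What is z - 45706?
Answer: -1385973799/30325 ≈ -45704.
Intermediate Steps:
u = 17766 (u = 9 - 1*(-17757) = 9 + 17757 = 17766)
z = 60651/30325 (z = 2 - 1/(17766 - 48091) = 2 - 1/(-30325) = 2 - 1*(-1/30325) = 2 + 1/30325 = 60651/30325 ≈ 2.0000)
z - 45706 = 60651/30325 - 45706 = -1385973799/30325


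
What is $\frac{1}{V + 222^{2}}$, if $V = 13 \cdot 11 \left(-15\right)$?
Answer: $\frac{1}{47139} \approx 2.1214 \cdot 10^{-5}$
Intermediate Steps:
$V = -2145$ ($V = 143 \left(-15\right) = -2145$)
$\frac{1}{V + 222^{2}} = \frac{1}{-2145 + 222^{2}} = \frac{1}{-2145 + 49284} = \frac{1}{47139}$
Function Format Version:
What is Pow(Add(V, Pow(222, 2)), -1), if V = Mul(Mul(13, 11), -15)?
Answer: Rational(1, 47139) ≈ 2.1214e-5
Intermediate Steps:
V = -2145 (V = Mul(143, -15) = -2145)
Pow(Add(V, Pow(222, 2)), -1) = Pow(Add(-2145, Pow(222, 2)), -1) = Pow(Add(-2145, 49284), -1) = Pow(47139, -1) = Rational(1, 47139)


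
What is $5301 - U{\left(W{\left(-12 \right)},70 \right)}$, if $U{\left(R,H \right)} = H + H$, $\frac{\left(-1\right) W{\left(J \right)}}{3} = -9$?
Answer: $5161$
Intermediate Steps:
$W{\left(J \right)} = 27$ ($W{\left(J \right)} = \left(-3\right) \left(-9\right) = 27$)
$U{\left(R,H \right)} = 2 H$
$5301 - U{\left(W{\left(-12 \right)},70 \right)} = 5301 - 2 \cdot 70 = 5301 - 140 = 5161$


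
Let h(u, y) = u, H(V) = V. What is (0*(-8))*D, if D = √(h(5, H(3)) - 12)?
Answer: 0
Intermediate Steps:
D = I*√7 (D = √(5 - 12) = √(-7) = I*√7 ≈ 2.6458*I)
(0*(-8))*D = (0*(-8))*(I*√7) = 0*(I*√7) = 0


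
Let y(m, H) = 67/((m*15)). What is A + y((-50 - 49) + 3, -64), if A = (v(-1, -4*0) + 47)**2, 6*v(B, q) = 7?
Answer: 371197/160 ≈ 2320.0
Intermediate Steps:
y(m, H) = 67/(15*m) (y(m, H) = 67/((15*m)) = 67*(1/(15*m)) = 67/(15*m))
v(B, q) = 7/6 (v(B, q) = (1/6)*7 = 7/6)
A = 83521/36 (A = (7/6 + 47)**2 = (289/6)**2 = 83521/36 ≈ 2320.0)
A + y((-50 - 49) + 3, -64) = 83521/36 + 67/(15*((-50 - 49) + 3)) = 83521/36 + 67/(15*(-99 + 3)) = 83521/36 + (67/15)/(-96) = 83521/36 + (67/15)*(-1/96) = 83521/36 - 67/1440 = 371197/160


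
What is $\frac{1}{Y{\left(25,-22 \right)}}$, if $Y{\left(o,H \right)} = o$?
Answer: $\frac{1}{25} \approx 0.04$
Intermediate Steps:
$\frac{1}{Y{\left(25,-22 \right)}} = \frac{1}{25}$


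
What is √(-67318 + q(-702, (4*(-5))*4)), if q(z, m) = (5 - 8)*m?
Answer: I*√67078 ≈ 258.99*I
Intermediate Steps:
q(z, m) = -3*m
√(-67318 + q(-702, (4*(-5))*4)) = √(-67318 - 3*4*(-5)*4) = √(-67318 - (-60)*4) = √(-67318 - 3*(-80)) = √(-67318 + 240) = √(-67078) = I*√67078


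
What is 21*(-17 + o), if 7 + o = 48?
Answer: 504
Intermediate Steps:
o = 41 (o = -7 + 48 = 41)
21*(-17 + o) = 21*(-17 + 41) = 21*24 = 504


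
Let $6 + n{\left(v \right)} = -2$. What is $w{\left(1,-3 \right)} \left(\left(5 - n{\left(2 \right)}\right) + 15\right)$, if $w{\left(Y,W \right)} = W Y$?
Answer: $-84$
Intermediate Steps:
$n{\left(v \right)} = -8$ ($n{\left(v \right)} = -6 - 2 = -8$)
$w{\left(1,-3 \right)} \left(\left(5 - n{\left(2 \right)}\right) + 15\right) = \left(-3\right) 1 \left(\left(5 - -8\right) + 15\right) = - 3 \left(\left(5 + 8\right) + 15\right) = - 3 \left(13 + 15\right) = \left(-3\right) 28 = -84$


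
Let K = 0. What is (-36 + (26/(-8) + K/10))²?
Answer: 24649/16 ≈ 1540.6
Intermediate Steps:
(-36 + (26/(-8) + K/10))² = (-36 + (26/(-8) + 0/10))² = (-36 + (26*(-⅛) + 0*(⅒)))² = (-36 + (-13/4 + 0))² = (-36 - 13/4)² = (-157/4)² = 24649/16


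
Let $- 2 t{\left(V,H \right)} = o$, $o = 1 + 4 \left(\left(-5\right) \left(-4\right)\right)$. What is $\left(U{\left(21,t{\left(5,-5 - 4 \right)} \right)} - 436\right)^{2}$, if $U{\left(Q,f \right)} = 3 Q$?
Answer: $139129$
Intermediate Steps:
$o = 81$ ($o = 1 + 4 \cdot 20 = 1 + 80 = 81$)
$t{\left(V,H \right)} = - \frac{81}{2}$ ($t{\left(V,H \right)} = \left(- \frac{1}{2}\right) 81 = - \frac{81}{2}$)
$\left(U{\left(21,t{\left(5,-5 - 4 \right)} \right)} - 436\right)^{2} = \left(3 \cdot 21 - 436\right)^{2} = \left(63 - 436\right)^{2} = \left(-373\right)^{2} = 139129$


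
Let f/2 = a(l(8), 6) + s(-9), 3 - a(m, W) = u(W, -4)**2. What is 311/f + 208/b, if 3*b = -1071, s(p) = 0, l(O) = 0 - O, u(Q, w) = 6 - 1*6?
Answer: 36593/714 ≈ 51.251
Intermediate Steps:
u(Q, w) = 0 (u(Q, w) = 6 - 6 = 0)
l(O) = -O
b = -357 (b = (1/3)*(-1071) = -357)
a(m, W) = 3 (a(m, W) = 3 - 1*0**2 = 3 - 1*0 = 3 + 0 = 3)
f = 6 (f = 2*(3 + 0) = 2*3 = 6)
311/f + 208/b = 311/6 + 208/(-357) = 311*(1/6) + 208*(-1/357) = 311/6 - 208/357 = 36593/714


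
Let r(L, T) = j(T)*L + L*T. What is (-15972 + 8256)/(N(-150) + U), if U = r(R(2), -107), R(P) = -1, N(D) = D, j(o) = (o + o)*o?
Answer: 2572/7647 ≈ 0.33634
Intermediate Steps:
j(o) = 2*o² (j(o) = (2*o)*o = 2*o²)
r(L, T) = L*T + 2*L*T² (r(L, T) = (2*T²)*L + L*T = 2*L*T² + L*T = L*T + 2*L*T²)
U = -22791 (U = -1*(-107)*(1 + 2*(-107)) = -1*(-107)*(1 - 214) = -1*(-107)*(-213) = -22791)
(-15972 + 8256)/(N(-150) + U) = (-15972 + 8256)/(-150 - 22791) = -7716/(-22941) = -7716*(-1/22941) = 2572/7647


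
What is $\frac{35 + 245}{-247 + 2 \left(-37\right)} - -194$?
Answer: $\frac{61994}{321} \approx 193.13$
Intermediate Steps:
$\frac{35 + 245}{-247 + 2 \left(-37\right)} - -194 = \frac{280}{-247 - 74} + 194 = \frac{280}{-321} + 194 = 280 \left(- \frac{1}{321}\right) + 194 = - \frac{280}{321} + 194 = \frac{61994}{321}$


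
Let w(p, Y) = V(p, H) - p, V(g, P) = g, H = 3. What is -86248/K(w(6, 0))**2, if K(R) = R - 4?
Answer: -10781/2 ≈ -5390.5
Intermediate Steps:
w(p, Y) = 0 (w(p, Y) = p - p = 0)
K(R) = -4 + R
-86248/K(w(6, 0))**2 = -86248/(-4 + 0)**2 = -86248/((-4)**2) = -86248/16 = -86248*1/16 = -10781/2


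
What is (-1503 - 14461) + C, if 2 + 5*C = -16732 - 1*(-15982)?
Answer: -80572/5 ≈ -16114.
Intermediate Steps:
C = -752/5 (C = -⅖ + (-16732 - 1*(-15982))/5 = -⅖ + (-16732 + 15982)/5 = -⅖ + (⅕)*(-750) = -⅖ - 150 = -752/5 ≈ -150.40)
(-1503 - 14461) + C = (-1503 - 14461) - 752/5 = -15964 - 752/5 = -80572/5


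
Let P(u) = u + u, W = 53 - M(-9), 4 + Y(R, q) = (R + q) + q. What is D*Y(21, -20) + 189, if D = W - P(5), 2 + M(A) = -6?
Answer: -984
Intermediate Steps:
Y(R, q) = -4 + R + 2*q (Y(R, q) = -4 + ((R + q) + q) = -4 + (R + 2*q) = -4 + R + 2*q)
M(A) = -8 (M(A) = -2 - 6 = -8)
W = 61 (W = 53 - 1*(-8) = 53 + 8 = 61)
P(u) = 2*u
D = 51 (D = 61 - 2*5 = 61 - 1*10 = 61 - 10 = 51)
D*Y(21, -20) + 189 = 51*(-4 + 21 + 2*(-20)) + 189 = 51*(-4 + 21 - 40) + 189 = 51*(-23) + 189 = -1173 + 189 = -984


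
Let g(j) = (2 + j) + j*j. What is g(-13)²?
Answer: 24964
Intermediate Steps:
g(j) = 2 + j + j² (g(j) = (2 + j) + j² = 2 + j + j²)
g(-13)² = (2 - 13 + (-13)²)² = (2 - 13 + 169)² = 158² = 24964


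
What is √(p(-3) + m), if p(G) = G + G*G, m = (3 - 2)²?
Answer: √7 ≈ 2.6458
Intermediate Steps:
m = 1 (m = 1² = 1)
p(G) = G + G²
√(p(-3) + m) = √(-3*(1 - 3) + 1) = √(-3*(-2) + 1) = √(6 + 1) = √7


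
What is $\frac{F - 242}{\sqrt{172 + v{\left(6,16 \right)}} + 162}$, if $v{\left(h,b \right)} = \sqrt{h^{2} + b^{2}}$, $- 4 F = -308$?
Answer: $- \frac{165}{162 + \sqrt{172 + 2 \sqrt{73}}} \approx -0.93883$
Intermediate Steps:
$F = 77$ ($F = \left(- \frac{1}{4}\right) \left(-308\right) = 77$)
$v{\left(h,b \right)} = \sqrt{b^{2} + h^{2}}$
$\frac{F - 242}{\sqrt{172 + v{\left(6,16 \right)}} + 162} = \frac{77 - 242}{\sqrt{172 + \sqrt{16^{2} + 6^{2}}} + 162} = - \frac{165}{\sqrt{172 + \sqrt{256 + 36}} + 162} = - \frac{165}{\sqrt{172 + \sqrt{292}} + 162} = - \frac{165}{\sqrt{172 + 2 \sqrt{73}} + 162} = - \frac{165}{162 + \sqrt{172 + 2 \sqrt{73}}}$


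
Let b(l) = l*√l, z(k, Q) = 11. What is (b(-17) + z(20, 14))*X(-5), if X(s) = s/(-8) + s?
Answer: -385/8 + 595*I*√17/8 ≈ -48.125 + 306.66*I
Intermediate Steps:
b(l) = l^(3/2)
X(s) = 7*s/8 (X(s) = -s/8 + s = 7*s/8)
(b(-17) + z(20, 14))*X(-5) = ((-17)^(3/2) + 11)*((7/8)*(-5)) = (-17*I*√17 + 11)*(-35/8) = (11 - 17*I*√17)*(-35/8) = -385/8 + 595*I*√17/8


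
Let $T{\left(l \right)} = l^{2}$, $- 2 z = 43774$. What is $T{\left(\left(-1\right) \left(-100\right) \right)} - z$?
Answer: $31887$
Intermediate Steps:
$z = -21887$ ($z = \left(- \frac{1}{2}\right) 43774 = -21887$)
$T{\left(\left(-1\right) \left(-100\right) \right)} - z = \left(\left(-1\right) \left(-100\right)\right)^{2} - -21887 = 100^{2} + 21887 = 10000 + 21887 = 31887$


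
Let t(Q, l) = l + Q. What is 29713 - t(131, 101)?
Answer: 29481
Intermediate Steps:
t(Q, l) = Q + l
29713 - t(131, 101) = 29713 - (131 + 101) = 29713 - 1*232 = 29713 - 232 = 29481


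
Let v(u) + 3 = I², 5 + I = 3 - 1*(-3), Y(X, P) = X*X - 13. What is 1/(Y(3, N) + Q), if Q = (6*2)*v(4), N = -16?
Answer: -1/28 ≈ -0.035714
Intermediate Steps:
Y(X, P) = -13 + X² (Y(X, P) = X² - 13 = -13 + X²)
I = 1 (I = -5 + (3 - 1*(-3)) = -5 + (3 + 3) = -5 + 6 = 1)
v(u) = -2 (v(u) = -3 + 1² = -3 + 1 = -2)
Q = -24 (Q = (6*2)*(-2) = 12*(-2) = -24)
1/(Y(3, N) + Q) = 1/((-13 + 3²) - 24) = 1/((-13 + 9) - 24) = 1/(-4 - 24) = 1/(-28) = -1/28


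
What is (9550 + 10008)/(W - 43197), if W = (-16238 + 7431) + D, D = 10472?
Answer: -9779/20766 ≈ -0.47091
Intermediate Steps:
W = 1665 (W = (-16238 + 7431) + 10472 = -8807 + 10472 = 1665)
(9550 + 10008)/(W - 43197) = (9550 + 10008)/(1665 - 43197) = 19558/(-41532) = 19558*(-1/41532) = -9779/20766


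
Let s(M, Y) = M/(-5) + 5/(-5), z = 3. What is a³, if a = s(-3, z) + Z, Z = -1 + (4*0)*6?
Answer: -343/125 ≈ -2.7440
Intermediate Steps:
s(M, Y) = -1 - M/5 (s(M, Y) = M*(-⅕) + 5*(-⅕) = -M/5 - 1 = -1 - M/5)
Z = -1 (Z = -1 + 0*6 = -1 + 0 = -1)
a = -7/5 (a = (-1 - ⅕*(-3)) - 1 = (-1 + ⅗) - 1 = -⅖ - 1 = -7/5 ≈ -1.4000)
a³ = (-7/5)³ = -343/125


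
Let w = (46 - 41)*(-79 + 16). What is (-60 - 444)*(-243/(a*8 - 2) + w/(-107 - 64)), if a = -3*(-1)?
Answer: 969444/209 ≈ 4638.5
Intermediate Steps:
a = 3
w = -315 (w = 5*(-63) = -315)
(-60 - 444)*(-243/(a*8 - 2) + w/(-107 - 64)) = (-60 - 444)*(-243/(3*8 - 2) - 315/(-107 - 64)) = -504*(-243/(24 - 2) - 315/(-171)) = -504*(-243/22 - 315*(-1/171)) = -504*(-243*1/22 + 35/19) = -504*(-243/22 + 35/19) = -504*(-3847/418) = 969444/209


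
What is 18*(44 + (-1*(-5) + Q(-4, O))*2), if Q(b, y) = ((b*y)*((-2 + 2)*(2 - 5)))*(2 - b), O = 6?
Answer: 972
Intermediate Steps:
Q(b, y) = 0 (Q(b, y) = ((b*y)*(0*(-3)))*(2 - b) = ((b*y)*0)*(2 - b) = 0*(2 - b) = 0)
18*(44 + (-1*(-5) + Q(-4, O))*2) = 18*(44 + (-1*(-5) + 0)*2) = 18*(44 + (5 + 0)*2) = 18*(44 + 5*2) = 18*(44 + 10) = 18*54 = 972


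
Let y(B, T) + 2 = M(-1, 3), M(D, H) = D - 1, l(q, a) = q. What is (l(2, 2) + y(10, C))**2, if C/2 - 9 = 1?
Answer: 4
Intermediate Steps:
C = 20 (C = 18 + 2*1 = 18 + 2 = 20)
M(D, H) = -1 + D
y(B, T) = -4 (y(B, T) = -2 + (-1 - 1) = -2 - 2 = -4)
(l(2, 2) + y(10, C))**2 = (2 - 4)**2 = (-2)**2 = 4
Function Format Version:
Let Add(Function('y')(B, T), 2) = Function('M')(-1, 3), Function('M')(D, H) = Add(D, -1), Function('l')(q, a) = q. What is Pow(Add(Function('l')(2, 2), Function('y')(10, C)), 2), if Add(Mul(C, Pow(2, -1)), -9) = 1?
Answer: 4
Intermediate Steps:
C = 20 (C = Add(18, Mul(2, 1)) = Add(18, 2) = 20)
Function('M')(D, H) = Add(-1, D)
Function('y')(B, T) = -4 (Function('y')(B, T) = Add(-2, Add(-1, -1)) = Add(-2, -2) = -4)
Pow(Add(Function('l')(2, 2), Function('y')(10, C)), 2) = Pow(Add(2, -4), 2) = Pow(-2, 2) = 4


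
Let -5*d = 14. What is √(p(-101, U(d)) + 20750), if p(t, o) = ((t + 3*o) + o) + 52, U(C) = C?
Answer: √517245/5 ≈ 143.84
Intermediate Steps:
d = -14/5 (d = -⅕*14 = -14/5 ≈ -2.8000)
p(t, o) = 52 + t + 4*o (p(t, o) = (t + 4*o) + 52 = 52 + t + 4*o)
√(p(-101, U(d)) + 20750) = √((52 - 101 + 4*(-14/5)) + 20750) = √((52 - 101 - 56/5) + 20750) = √(-301/5 + 20750) = √(103449/5) = √517245/5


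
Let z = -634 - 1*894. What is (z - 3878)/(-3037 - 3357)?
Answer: 2703/3197 ≈ 0.84548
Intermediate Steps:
z = -1528 (z = -634 - 894 = -1528)
(z - 3878)/(-3037 - 3357) = (-1528 - 3878)/(-3037 - 3357) = -5406/(-6394) = -5406*(-1/6394) = 2703/3197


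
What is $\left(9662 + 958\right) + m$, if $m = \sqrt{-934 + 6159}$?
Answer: $10620 + 5 \sqrt{209} \approx 10692.0$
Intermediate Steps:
$m = 5 \sqrt{209}$ ($m = \sqrt{5225} = 5 \sqrt{209} \approx 72.284$)
$\left(9662 + 958\right) + m = \left(9662 + 958\right) + 5 \sqrt{209} = 10620 + 5 \sqrt{209}$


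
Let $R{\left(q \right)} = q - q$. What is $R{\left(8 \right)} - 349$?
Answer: $-349$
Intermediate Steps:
$R{\left(q \right)} = 0$
$R{\left(8 \right)} - 349 = 0 - 349 = -349$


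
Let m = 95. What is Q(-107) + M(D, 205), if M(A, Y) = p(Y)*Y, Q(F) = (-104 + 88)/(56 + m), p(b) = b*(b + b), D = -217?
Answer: 2601767734/151 ≈ 1.7230e+7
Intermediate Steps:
p(b) = 2*b² (p(b) = b*(2*b) = 2*b²)
Q(F) = -16/151 (Q(F) = (-104 + 88)/(56 + 95) = -16/151)
M(A, Y) = 2*Y³ (M(A, Y) = (2*Y²)*Y = 2*Y³)
Q(-107) + M(D, 205) = -16/151 + 2*205³ = -16/151 + 2*8615125 = -16/151 + 17230250 = 2601767734/151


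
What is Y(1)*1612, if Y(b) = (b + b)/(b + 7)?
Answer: 403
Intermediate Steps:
Y(b) = 2*b/(7 + b) (Y(b) = (2*b)/(7 + b) = 2*b/(7 + b))
Y(1)*1612 = (2*1/(7 + 1))*1612 = (2*1/8)*1612 = (2*1*(⅛))*1612 = (¼)*1612 = 403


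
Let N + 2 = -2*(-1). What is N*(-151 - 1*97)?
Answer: 0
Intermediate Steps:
N = 0 (N = -2 - 2*(-1) = -2 + 2 = 0)
N*(-151 - 1*97) = 0*(-151 - 1*97) = 0*(-151 - 97) = 0*(-248) = 0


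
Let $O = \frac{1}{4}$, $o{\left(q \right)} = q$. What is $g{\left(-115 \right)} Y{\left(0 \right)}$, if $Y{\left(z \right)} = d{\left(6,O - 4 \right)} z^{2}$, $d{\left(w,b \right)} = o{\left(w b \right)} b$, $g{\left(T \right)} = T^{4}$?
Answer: $0$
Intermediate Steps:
$O = \frac{1}{4} \approx 0.25$
$d{\left(w,b \right)} = w b^{2}$ ($d{\left(w,b \right)} = w b b = b w b = w b^{2}$)
$Y{\left(z \right)} = \frac{675 z^{2}}{8}$ ($Y{\left(z \right)} = 6 \left(\frac{1}{4} - 4\right)^{2} z^{2} = 6 \left(- \frac{15}{4}\right)^{2} z^{2} = 6 \cdot \frac{225}{16} z^{2} = \frac{675 z^{2}}{8}$)
$g{\left(-115 \right)} Y{\left(0 \right)} = \left(-115\right)^{4} \frac{675 \cdot 0^{2}}{8} = 174900625 \cdot \frac{675}{8} \cdot 0 = 174900625 \cdot 0 = 0$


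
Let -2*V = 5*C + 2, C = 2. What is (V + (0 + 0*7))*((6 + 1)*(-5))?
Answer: 210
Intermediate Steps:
V = -6 (V = -(5*2 + 2)/2 = -(10 + 2)/2 = -½*12 = -6)
(V + (0 + 0*7))*((6 + 1)*(-5)) = (-6 + (0 + 0*7))*((6 + 1)*(-5)) = (-6 + (0 + 0))*(7*(-5)) = (-6 + 0)*(-35) = -6*(-35) = 210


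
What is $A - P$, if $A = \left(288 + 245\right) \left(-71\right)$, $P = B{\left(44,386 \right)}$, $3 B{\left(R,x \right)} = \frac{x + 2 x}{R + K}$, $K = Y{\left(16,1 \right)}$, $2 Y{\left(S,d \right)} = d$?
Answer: $- \frac{3368799}{89} \approx -37852.0$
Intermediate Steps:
$Y{\left(S,d \right)} = \frac{d}{2}$
$K = \frac{1}{2}$ ($K = \frac{1}{2} \cdot 1 = \frac{1}{2} \approx 0.5$)
$B{\left(R,x \right)} = \frac{x}{\frac{1}{2} + R}$ ($B{\left(R,x \right)} = \frac{\left(x + 2 x\right) \frac{1}{R + \frac{1}{2}}}{3} = \frac{3 x \frac{1}{\frac{1}{2} + R}}{3} = \frac{x}{\frac{1}{2} + R}$)
$P = \frac{772}{89}$ ($P = 2 \cdot 386 \frac{1}{1 + 2 \cdot 44} = 2 \cdot 386 \frac{1}{1 + 88} = 2 \cdot 386 \cdot \frac{1}{89} = \frac{772}{89} \approx 8.6742$)
$A = -37843$ ($A = 533 \left(-71\right) = -37843$)
$A - P = -37843 - \frac{772}{89} = - \frac{3368799}{89}$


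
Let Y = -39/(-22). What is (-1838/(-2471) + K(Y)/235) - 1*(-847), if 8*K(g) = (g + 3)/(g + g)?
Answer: 20478537697/24156496 ≈ 847.74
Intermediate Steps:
Y = 39/22 (Y = -39*(-1/22) = 39/22 ≈ 1.7727)
K(g) = (3 + g)/(16*g) (K(g) = ((g + 3)/(g + g))/8 = ((3 + g)/((2*g)))/8 = ((3 + g)*(1/(2*g)))/8 = ((3 + g)/(2*g))/8 = (3 + g)/(16*g))
(-1838/(-2471) + K(Y)/235) - 1*(-847) = (-1838/(-2471) + ((3 + 39/22)/(16*(39/22)))/235) - 1*(-847) = (-1838*(-1/2471) + ((1/16)*(22/39)*(105/22))*(1/235)) + 847 = (1838/2471 + (35/208)*(1/235)) + 847 = (1838/2471 + 7/9776) + 847 = 17985585/24156496 + 847 = 20478537697/24156496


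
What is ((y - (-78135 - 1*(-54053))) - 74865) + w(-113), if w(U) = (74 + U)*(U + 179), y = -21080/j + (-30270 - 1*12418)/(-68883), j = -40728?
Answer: -6237004278236/116894451 ≈ -53356.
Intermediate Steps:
y = 132943771/116894451 (y = -21080/(-40728) + (-30270 - 1*12418)/(-68883) = -21080*(-1/40728) + (-30270 - 12418)*(-1/68883) = 2635/5091 - 42688*(-1/68883) = 2635/5091 + 42688/68883 = 132943771/116894451 ≈ 1.1373)
w(U) = (74 + U)*(179 + U)
((y - (-78135 - 1*(-54053))) - 74865) + w(-113) = ((132943771/116894451 - (-78135 - 1*(-54053))) - 74865) + (13246 + (-113)² + 253*(-113)) = ((132943771/116894451 - (-78135 + 54053)) - 74865) + (13246 + 12769 - 28589) = ((132943771/116894451 - 1*(-24082)) - 74865) - 2574 = ((132943771/116894451 + 24082) - 74865) - 2574 = (2815185112753/116894451 - 74865) - 2574 = -5936117961362/116894451 - 2574 = -6237004278236/116894451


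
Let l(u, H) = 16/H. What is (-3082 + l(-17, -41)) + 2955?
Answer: -5223/41 ≈ -127.39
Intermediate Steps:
(-3082 + l(-17, -41)) + 2955 = (-3082 + 16/(-41)) + 2955 = (-3082 + 16*(-1/41)) + 2955 = (-3082 - 16/41) + 2955 = -126378/41 + 2955 = -5223/41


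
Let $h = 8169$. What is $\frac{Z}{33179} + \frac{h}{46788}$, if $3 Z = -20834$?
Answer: $- \frac{7698259}{221768436} \approx -0.034713$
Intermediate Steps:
$Z = - \frac{20834}{3}$ ($Z = \frac{1}{3} \left(-20834\right) = - \frac{20834}{3} \approx -6944.7$)
$\frac{Z}{33179} + \frac{h}{46788} = - \frac{20834}{3 \cdot 33179} + \frac{8169}{46788} = \left(- \frac{20834}{3}\right) \frac{1}{33179} + 8169 \cdot \frac{1}{46788} = - \frac{20834}{99537} + \frac{389}{2228} = - \frac{7698259}{221768436}$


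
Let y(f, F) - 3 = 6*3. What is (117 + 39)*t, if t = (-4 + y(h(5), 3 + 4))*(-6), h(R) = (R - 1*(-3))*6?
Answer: -15912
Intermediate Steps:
h(R) = 18 + 6*R (h(R) = (R + 3)*6 = (3 + R)*6 = 18 + 6*R)
y(f, F) = 21 (y(f, F) = 3 + 6*3 = 3 + 18 = 21)
t = -102 (t = (-4 + 21)*(-6) = 17*(-6) = -102)
(117 + 39)*t = (117 + 39)*(-102) = 156*(-102) = -15912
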